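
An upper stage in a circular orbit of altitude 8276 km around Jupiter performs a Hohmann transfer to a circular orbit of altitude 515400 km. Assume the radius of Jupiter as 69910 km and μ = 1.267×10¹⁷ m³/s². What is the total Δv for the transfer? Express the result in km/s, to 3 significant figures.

r₁ = 69910 + 8276 = 78186 km = 7.8186×10⁷ m.
r₂ = 69910 + 515400 = 585310 km = 5.8531×10⁸ m.
Transfer ellipse a_t = (r₁ + r₂)/2 = 3.317×10⁸ m.
At r₁: circular v_c1 = √(μ/r₁) = 40260 m/s; transfer-perijove v_p = √[μ(2/r₁ − 1/a_t)] = 53470 m/s.
Δv₁ = v_p − v_c1 = 13210 m/s.
At r₂: circular v_c2 = √(μ/r₂) = 14710 m/s; transfer-apojove v_a = √[μ(2/r₂ − 1/a_t)] = 7143 m/s.
Δv₂ = v_c2 − v_a = 7570 m/s.
Total Δv = Δv₁ + Δv₂ = 20790 m/s = 20.79 km/s.

Δv_total ≈ 20.8 km/s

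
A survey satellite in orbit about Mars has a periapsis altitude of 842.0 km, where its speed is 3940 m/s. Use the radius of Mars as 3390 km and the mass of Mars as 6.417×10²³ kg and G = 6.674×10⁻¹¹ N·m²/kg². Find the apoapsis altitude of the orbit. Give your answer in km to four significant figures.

μ = GM = 6.674×10⁻¹¹ × 6.417×10²³ = 4.283×10¹³ m³/s².
r_p = 3390 + 842.0 = 4232.0 km = 4.232×10⁶ m.
Specific energy ε = v²/2 − μ/r = -2.358×10⁶ J/kg, so a = −μ/(2ε) = 9.081×10⁶ m.
The apsides satisfy r_p + r_a = 2a, so the apoapsis radius is 2a − r_p = 1.393×10⁷ m = 13930 km.
Apoapsis altitude = 13930 − 3390 = 10540 km.

apoapsis altitude ≈ 10540 km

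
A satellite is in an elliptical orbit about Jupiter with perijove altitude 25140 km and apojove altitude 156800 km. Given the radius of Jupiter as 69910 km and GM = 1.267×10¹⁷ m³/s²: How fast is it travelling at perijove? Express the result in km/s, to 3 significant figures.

v ≈ 43.3 km/s

r_p = 69910 + 25140 = 95050 km = 9.5050×10⁷ m.
r_a = 69910 + 156800 = 226710 km = 2.2671×10⁸ m.
Semi-major axis a = (r_p + r_a)/2 = 1.6088×10⁵ km = 1.609×10⁸ m.
Vis-viva: v² = μ(2/r − 1/a) = 1.267×10¹⁷ × (2.104×10⁻⁸ − 6.216×10⁻⁹) = 1.878×10⁹ m²/s².
v = 43340 m/s = 43.34 km/s.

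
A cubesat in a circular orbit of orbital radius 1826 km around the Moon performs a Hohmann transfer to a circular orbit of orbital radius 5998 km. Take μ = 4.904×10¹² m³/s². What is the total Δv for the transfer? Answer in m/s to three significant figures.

Δv_total ≈ 677 m/s

r₁ = 1826 km = 1.826×10⁶ m.
r₂ = 5998 km = 5.998×10⁶ m.
Transfer ellipse a_t = (r₁ + r₂)/2 = 3.912×10⁶ m.
At r₁: circular v_c1 = √(μ/r₁) = 1639 m/s; transfer-perilune v_p = √[μ(2/r₁ − 1/a_t)] = 2029 m/s.
Δv₁ = v_p − v_c1 = 390.4 m/s.
At r₂: circular v_c2 = √(μ/r₂) = 904.2 m/s; transfer-apolune v_a = √[μ(2/r₂ − 1/a_t)] = 617.8 m/s.
Δv₂ = v_c2 − v_a = 286.5 m/s.
Total Δv = Δv₁ + Δv₂ = 676.9 m/s.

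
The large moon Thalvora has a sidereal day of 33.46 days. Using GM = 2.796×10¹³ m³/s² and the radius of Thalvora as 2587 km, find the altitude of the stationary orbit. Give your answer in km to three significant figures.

h_sync ≈ 1.78×10⁵ km

T = 33.46 days = 2.891×10⁶ s.
A synchronous orbit has period T, so by Kepler's third law a = (μT²/4π²)^(1/3).
μT²/4π² = 2.796×10¹³ × (2.891×10⁶)² / 39.48 = 5.919×10²⁴ m³.
a = 1.809×10⁸ m = 1.8089×10⁵ km.
Altitude h = a − R = 1.8089×10⁵ − 2587 = 1.7830×10⁵ km.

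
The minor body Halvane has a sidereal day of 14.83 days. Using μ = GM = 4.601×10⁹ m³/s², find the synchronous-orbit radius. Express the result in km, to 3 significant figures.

r_sync ≈ 5760 km

T = 14.83 days = 1.281×10⁶ s.
A synchronous orbit has period T, so by Kepler's third law a = (μT²/4π²)^(1/3).
μT²/4π² = 4.601×10⁹ × (1.281×10⁶)² / 39.48 = 1.913×10²⁰ m³.
a = 5.762×10⁶ m = 5762.4 km.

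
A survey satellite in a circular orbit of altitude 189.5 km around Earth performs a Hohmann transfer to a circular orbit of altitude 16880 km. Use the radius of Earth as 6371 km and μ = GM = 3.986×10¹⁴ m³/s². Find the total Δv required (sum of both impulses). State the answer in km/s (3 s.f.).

r₁ = 6371 + 189.5 = 6560.5 km = 6.5605×10⁶ m.
r₂ = 6371 + 16880 = 23251 km = 2.3251×10⁷ m.
Transfer ellipse a_t = (r₁ + r₂)/2 = 1.491×10⁷ m.
At r₁: circular v_c1 = √(μ/r₁) = 7795 m/s; transfer-perigee v_p = √[μ(2/r₁ − 1/a_t)] = 9735 m/s.
Δv₁ = v_p − v_c1 = 1940 m/s.
At r₂: circular v_c2 = √(μ/r₂) = 4140 m/s; transfer-apogee v_a = √[μ(2/r₂ − 1/a_t)] = 2747 m/s.
Δv₂ = v_c2 − v_a = 1394 m/s.
Total Δv = Δv₁ + Δv₂ = 3334 m/s = 3.334 km/s.

Δv_total ≈ 3.33 km/s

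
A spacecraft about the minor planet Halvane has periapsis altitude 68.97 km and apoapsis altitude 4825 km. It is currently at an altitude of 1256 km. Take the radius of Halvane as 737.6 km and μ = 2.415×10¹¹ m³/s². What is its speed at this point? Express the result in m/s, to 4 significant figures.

r_p = 737.6 + 68.97 = 806.57 km = 8.0657×10⁵ m.
r_a = 737.6 + 4825 = 5562.6 km = 5.5626×10⁶ m.
r = 737.6 + 1256 = 1993.6 km = 1.994×10⁶ m.
Semi-major axis a = (r_p + r_a)/2 = 3184.6 km = 3.185×10⁶ m.
Vis-viva: v² = μ(2/r − 1/a) = 2.415×10¹¹ × (1.003×10⁻⁶ − 3.140×10⁻⁷) = 1.664×10⁵ m²/s².
v = 408.0 m/s.

v ≈ 408.0 m/s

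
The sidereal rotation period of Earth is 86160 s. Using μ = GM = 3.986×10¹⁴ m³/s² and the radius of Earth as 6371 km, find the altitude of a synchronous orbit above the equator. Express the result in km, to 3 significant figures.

h_sync ≈ 35800 km

A synchronous orbit has period T, so by Kepler's third law a = (μT²/4π²)^(1/3).
μT²/4π² = 3.986×10¹⁴ × (8.616×10⁴)² / 39.48 = 7.495×10²² m³.
a = 4.216×10⁷ m = 42163 km.
Altitude h = a − R = 42163 − 6371 = 35792 km.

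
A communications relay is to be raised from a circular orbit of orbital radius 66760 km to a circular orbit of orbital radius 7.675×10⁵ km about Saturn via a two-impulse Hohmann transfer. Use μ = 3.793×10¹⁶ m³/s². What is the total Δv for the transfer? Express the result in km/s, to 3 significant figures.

r₁ = 66760 km = 6.676×10⁷ m.
r₂ = 7.675×10⁵ km = 7.675×10⁸ m.
Transfer ellipse a_t = (r₁ + r₂)/2 = 4.171×10⁸ m.
At r₁: circular v_c1 = √(μ/r₁) = 23840 m/s; transfer-perikrone v_p = √[μ(2/r₁ − 1/a_t)] = 32330 m/s.
Δv₁ = v_p − v_c1 = 8496 m/s.
At r₂: circular v_c2 = √(μ/r₂) = 7030 m/s; transfer-apokrone v_a = √[μ(2/r₂ − 1/a_t)] = 2812 m/s.
Δv₂ = v_c2 − v_a = 4218 m/s.
Total Δv = Δv₁ + Δv₂ = 12710 m/s = 12.71 km/s.

Δv_total ≈ 12.7 km/s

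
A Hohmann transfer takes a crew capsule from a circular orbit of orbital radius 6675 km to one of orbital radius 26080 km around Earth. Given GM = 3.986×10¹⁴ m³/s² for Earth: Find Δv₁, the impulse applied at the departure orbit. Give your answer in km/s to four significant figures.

r₁ = 6675 km = 6.675×10⁶ m.
r₂ = 26080 km = 2.608×10⁷ m.
Transfer ellipse a_t = (r₁ + r₂)/2 = 1.638×10⁷ m.
At r₁: circular v_c1 = √(μ/r₁) = 7728 m/s; transfer-perigee v_p = √[μ(2/r₁ − 1/a_t)] = 9752 m/s.
Δv₁ = v_p − v_c1 = 2024 m/s.
= 2.024 km/s.

Δv ≈ 2.024 km/s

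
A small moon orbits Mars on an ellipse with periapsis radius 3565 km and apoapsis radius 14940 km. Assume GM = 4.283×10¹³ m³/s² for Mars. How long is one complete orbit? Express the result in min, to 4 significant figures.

Semi-major axis a = (r_p + r_a)/2 = (3565.0 + 14940)/2 = 9252.5 km = 9.252×10⁶ m.
By Kepler's third law T = 2π√(a³/μ) = 2π × 4.300×10³ = 2.702×10⁴ s.
= 450.3 min.

T ≈ 450.3 min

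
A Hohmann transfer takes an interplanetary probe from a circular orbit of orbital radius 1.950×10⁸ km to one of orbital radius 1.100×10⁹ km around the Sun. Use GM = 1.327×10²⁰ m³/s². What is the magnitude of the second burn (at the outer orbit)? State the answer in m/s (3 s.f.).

r₁ = 1.950×10⁸ km = 1.950×10¹¹ m.
r₂ = 1.100×10⁹ km = 1.100×10¹² m.
Transfer ellipse a_t = (r₁ + r₂)/2 = 6.475×10¹¹ m.
At r₁: circular v_c1 = √(μ/r₁) = 26090 m/s; transfer-perihelion v_p = √[μ(2/r₁ − 1/a_t)] = 34000 m/s.
At r₂: circular v_c2 = √(μ/r₂) = 10980 m/s; transfer-aphelion v_a = √[μ(2/r₂ − 1/a_t)] = 6027 m/s.
Δv₂ = v_c2 − v_a = 4956 m/s.

Δv ≈ 4960 m/s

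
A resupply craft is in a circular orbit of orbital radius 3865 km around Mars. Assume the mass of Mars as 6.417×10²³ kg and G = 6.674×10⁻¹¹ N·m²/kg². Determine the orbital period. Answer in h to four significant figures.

T ≈ 2.026 h

μ = GM = 6.674×10⁻¹¹ × 6.417×10²³ = 4.283×10¹³ m³/s².
r = 3865 km = 3.865×10⁶ m.
Kepler's third law: T = 2π√(r³/μ) = 2π√((3.865×10⁶)³ / 4.283×10¹³).
r³/μ = 1.348×10⁶ s², so T = 2π × 1.161×10³ = 7.295×10³ s.
Converting: 7.295×10³ s ÷ 3600 = 2.026 h.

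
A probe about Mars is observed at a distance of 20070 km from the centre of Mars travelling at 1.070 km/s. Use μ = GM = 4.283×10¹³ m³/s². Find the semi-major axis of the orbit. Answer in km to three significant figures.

a ≈ 13700 km

r = 2.007×10⁷ m.
Specific orbital energy ε = v²/2 − μ/r = (1070)²/2 − 4.283×10¹³/2.007×10⁷ = -1.562×10⁶ J/kg.
Since ε = −μ/(2a), a = −μ/(2ε) = 1.371×10⁷ m = 13714 km.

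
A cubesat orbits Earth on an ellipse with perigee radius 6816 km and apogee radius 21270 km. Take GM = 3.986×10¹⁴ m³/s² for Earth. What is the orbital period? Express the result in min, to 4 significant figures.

Semi-major axis a = (r_p + r_a)/2 = (6816.0 + 21270)/2 = 14043 km = 1.404×10⁷ m.
By Kepler's third law T = 2π√(a³/μ) = 2π × 2.636×10³ = 1.656×10⁴ s.
= 276.0 min.

T ≈ 276.0 min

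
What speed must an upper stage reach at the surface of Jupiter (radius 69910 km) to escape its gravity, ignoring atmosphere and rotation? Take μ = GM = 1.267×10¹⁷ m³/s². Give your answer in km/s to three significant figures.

v_esc ≈ 60.2 km/s

r = R = 6.991×10⁷ m.
Escape speed v_esc = √(2μ/r) = √(2 × 1.267×10¹⁷ / 6.991×10⁷) = √(3.625×10⁹) = 60210 m/s.
= 60.21 km/s.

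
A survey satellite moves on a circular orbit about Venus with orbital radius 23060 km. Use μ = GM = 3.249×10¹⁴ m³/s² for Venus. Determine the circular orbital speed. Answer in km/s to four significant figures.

v ≈ 3.754 km/s

r = 23060 km = 2.306×10⁷ m.
For a circular orbit v = √(μ/r) = √(3.249×10¹⁴ / 2.306×10⁷) = √(1.409×10⁷) = 3754 m/s.
That is 3.754 km/s.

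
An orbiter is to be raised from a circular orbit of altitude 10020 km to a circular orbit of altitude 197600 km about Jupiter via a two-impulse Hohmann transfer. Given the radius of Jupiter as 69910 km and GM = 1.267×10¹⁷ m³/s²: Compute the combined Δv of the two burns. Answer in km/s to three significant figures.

Δv_total ≈ 16.6 km/s

r₁ = 69910 + 10020 = 79930 km = 7.9930×10⁷ m.
r₂ = 69910 + 197600 = 267510 km = 2.6751×10⁸ m.
Transfer ellipse a_t = (r₁ + r₂)/2 = 1.737×10⁸ m.
At r₁: circular v_c1 = √(μ/r₁) = 39810 m/s; transfer-perijove v_p = √[μ(2/r₁ − 1/a_t)] = 49410 m/s.
Δv₁ = v_p − v_c1 = 9592 m/s.
At r₂: circular v_c2 = √(μ/r₂) = 21760 m/s; transfer-apojove v_a = √[μ(2/r₂ − 1/a_t)] = 14760 m/s.
Δv₂ = v_c2 − v_a = 7001 m/s.
Total Δv = Δv₁ + Δv₂ = 16590 m/s = 16.59 km/s.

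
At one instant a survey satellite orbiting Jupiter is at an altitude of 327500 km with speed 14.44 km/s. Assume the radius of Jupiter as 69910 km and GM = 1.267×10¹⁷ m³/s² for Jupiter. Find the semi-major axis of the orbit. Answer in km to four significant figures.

r = 69910 + 327500 = 3.9741×10⁵ km = 3.974×10⁸ m.
Vis-viva rearranged: 1/a = 2/r − v²/μ = 5.033×10⁻⁹ − 1.646×10⁻⁹ = 3.387×10⁻⁹ m⁻¹.
a = 2.953×10⁸ m = 2.9526×10⁵ km.

a ≈ 2.953×10⁵ km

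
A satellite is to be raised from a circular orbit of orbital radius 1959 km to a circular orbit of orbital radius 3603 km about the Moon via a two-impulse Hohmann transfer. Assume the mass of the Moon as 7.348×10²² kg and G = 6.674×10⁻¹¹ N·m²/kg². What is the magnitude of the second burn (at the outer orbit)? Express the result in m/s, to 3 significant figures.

μ = GM = 6.674×10⁻¹¹ × 7.348×10²² = 4.904×10¹² m³/s².
r₁ = 1959 km = 1.959×10⁶ m.
r₂ = 3603 km = 3.603×10⁶ m.
Transfer ellipse a_t = (r₁ + r₂)/2 = 2.781×10⁶ m.
At r₁: circular v_c1 = √(μ/r₁) = 1582 m/s; transfer-perilune v_p = √[μ(2/r₁ − 1/a_t)] = 1801 m/s.
At r₂: circular v_c2 = √(μ/r₂) = 1167 m/s; transfer-apolune v_a = √[μ(2/r₂ − 1/a_t)] = 979.2 m/s.
Δv₂ = v_c2 − v_a = 187.5 m/s.

Δv ≈ 187 m/s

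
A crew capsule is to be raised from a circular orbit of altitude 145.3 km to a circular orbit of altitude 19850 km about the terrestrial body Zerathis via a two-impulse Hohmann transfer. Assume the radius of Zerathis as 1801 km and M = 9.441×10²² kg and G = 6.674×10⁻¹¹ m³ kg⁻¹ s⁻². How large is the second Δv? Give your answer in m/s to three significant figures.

μ = GM = 6.674×10⁻¹¹ × 9.441×10²² = 6.301×10¹² m³/s².
r₁ = 1801 + 145.3 = 1946.3 km = 1.9463×10⁶ m.
r₂ = 1801 + 19850 = 21651 km = 2.1651×10⁷ m.
Transfer ellipse a_t = (r₁ + r₂)/2 = 1.180×10⁷ m.
At r₁: circular v_c1 = √(μ/r₁) = 1799 m/s; transfer-periapsis v_p = √[μ(2/r₁ − 1/a_t)] = 2437 m/s.
At r₂: circular v_c2 = √(μ/r₂) = 539.5 m/s; transfer-apoapsis v_a = √[μ(2/r₂ − 1/a_t)] = 219.1 m/s.
Δv₂ = v_c2 − v_a = 320.4 m/s.

Δv ≈ 320 m/s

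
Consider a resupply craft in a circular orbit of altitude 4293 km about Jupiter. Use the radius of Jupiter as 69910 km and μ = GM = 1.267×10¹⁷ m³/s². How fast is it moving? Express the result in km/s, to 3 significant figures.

v ≈ 41.3 km/s

r = 69910 + 4293 = 74203 km = 7.4203×10⁷ m.
For a circular orbit v = √(μ/r) = √(1.267×10¹⁷ / 7.420×10⁷) = √(1.707×10⁹) = 41320 m/s.
That is 41.32 km/s.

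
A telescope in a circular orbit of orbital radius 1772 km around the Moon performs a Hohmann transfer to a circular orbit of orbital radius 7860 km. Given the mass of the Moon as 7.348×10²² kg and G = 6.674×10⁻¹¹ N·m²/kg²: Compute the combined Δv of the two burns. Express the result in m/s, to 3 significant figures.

Δv_total ≈ 772 m/s

μ = GM = 6.674×10⁻¹¹ × 7.348×10²² = 4.904×10¹² m³/s².
r₁ = 1772 km = 1.772×10⁶ m.
r₂ = 7860 km = 7.860×10⁶ m.
Transfer ellipse a_t = (r₁ + r₂)/2 = 4.816×10⁶ m.
At r₁: circular v_c1 = √(μ/r₁) = 1664 m/s; transfer-perilune v_p = √[μ(2/r₁ − 1/a_t)] = 2125 m/s.
Δv₁ = v_p − v_c1 = 461.7 m/s.
At r₂: circular v_c2 = √(μ/r₂) = 789.9 m/s; transfer-apolune v_a = √[μ(2/r₂ − 1/a_t)] = 479.1 m/s.
Δv₂ = v_c2 − v_a = 310.8 m/s.
Total Δv = Δv₁ + Δv₂ = 772.4 m/s.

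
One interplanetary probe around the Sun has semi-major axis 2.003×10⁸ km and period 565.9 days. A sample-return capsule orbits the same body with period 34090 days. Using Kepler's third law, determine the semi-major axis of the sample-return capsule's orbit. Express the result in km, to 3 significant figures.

a₂ ≈ 3.08×10⁹ km

Kepler's third law: a³ ∝ T², so a₂ = a₁ (T₂/T₁)^(2/3).
T₂/T₁ = 60.24, (T₂/T₁)^(2/3) = 15.37.
a₂ = 2.003×10⁸ × 15.37 = 3.078×10⁹ km.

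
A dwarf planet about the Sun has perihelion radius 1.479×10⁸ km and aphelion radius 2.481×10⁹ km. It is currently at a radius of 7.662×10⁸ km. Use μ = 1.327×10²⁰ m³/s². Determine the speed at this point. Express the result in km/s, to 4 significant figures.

v ≈ 15.67 km/s

Semi-major axis a = (r_p + r_a)/2 = 1.3144×10⁹ km = 1.314×10¹² m.
Vis-viva: v² = μ(2/r − 1/a) = 1.327×10²⁰ × (2.610×10⁻¹² − 7.608×10⁻¹³) = 2.454×10⁸ m²/s².
v = 15670 m/s = 15.67 km/s.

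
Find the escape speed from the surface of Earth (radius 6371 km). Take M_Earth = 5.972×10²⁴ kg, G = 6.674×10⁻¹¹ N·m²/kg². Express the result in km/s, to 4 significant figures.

v_esc ≈ 11.19 km/s

μ = GM = 6.674×10⁻¹¹ × 5.972×10²⁴ = 3.986×10¹⁴ m³/s².
r = R = 6.371×10⁶ m.
Escape speed v_esc = √(2μ/r) = √(2 × 3.986×10¹⁴ / 6.371×10⁶) = √(1.251×10⁸) = 11190 m/s.
= 11.19 km/s.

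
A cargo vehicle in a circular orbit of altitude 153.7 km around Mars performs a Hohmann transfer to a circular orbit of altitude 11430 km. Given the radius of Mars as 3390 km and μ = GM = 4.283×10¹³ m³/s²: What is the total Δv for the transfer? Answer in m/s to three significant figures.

r₁ = 3390 + 153.7 = 3543.7 km = 3.5437×10⁶ m.
r₂ = 3390 + 11430 = 14820 km = 1.4820×10⁷ m.
Transfer ellipse a_t = (r₁ + r₂)/2 = 9.182×10⁶ m.
At r₁: circular v_c1 = √(μ/r₁) = 3477 m/s; transfer-periapsis v_p = √[μ(2/r₁ − 1/a_t)] = 4417 m/s.
Δv₁ = v_p − v_c1 = 940.2 m/s.
At r₂: circular v_c2 = √(μ/r₂) = 1700 m/s; transfer-apoapsis v_a = √[μ(2/r₂ − 1/a_t)] = 1056 m/s.
Δv₂ = v_c2 − v_a = 643.9 m/s.
Total Δv = Δv₁ + Δv₂ = 1584 m/s.

Δv_total ≈ 1580 m/s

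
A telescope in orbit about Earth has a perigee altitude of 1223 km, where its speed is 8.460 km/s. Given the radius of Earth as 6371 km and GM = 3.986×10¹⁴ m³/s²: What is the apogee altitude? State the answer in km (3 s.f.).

r_p = 6371 + 1223 = 7594.0 km = 7.594×10⁶ m.
Specific energy ε = v²/2 − μ/r = -1.670×10⁷ J/kg, so a = −μ/(2ε) = 1.193×10⁷ m.
The apsides satisfy r_p + r_a = 2a, so the apogee radius is 2a − r_p = 1.627×10⁷ m = 16270 km.
Apogee altitude = 16270 − 6371 = 9899.0 km.

apogee altitude ≈ 9900 km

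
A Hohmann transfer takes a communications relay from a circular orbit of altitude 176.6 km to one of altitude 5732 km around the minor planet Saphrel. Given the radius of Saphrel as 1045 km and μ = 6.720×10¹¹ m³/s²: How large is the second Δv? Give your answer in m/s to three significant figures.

r₁ = 1045 + 176.6 = 1221.6 km = 1.2216×10⁶ m.
r₂ = 1045 + 5732 = 6777.0 km = 6.7770×10⁶ m.
Transfer ellipse a_t = (r₁ + r₂)/2 = 3.999×10⁶ m.
At r₁: circular v_c1 = √(μ/r₁) = 741.7 m/s; transfer-periapsis v_p = √[μ(2/r₁ − 1/a_t)] = 965.5 m/s.
At r₂: circular v_c2 = √(μ/r₂) = 314.9 m/s; transfer-apoapsis v_a = √[μ(2/r₂ − 1/a_t)] = 174.0 m/s.
Δv₂ = v_c2 − v_a = 140.9 m/s.

Δv ≈ 141 m/s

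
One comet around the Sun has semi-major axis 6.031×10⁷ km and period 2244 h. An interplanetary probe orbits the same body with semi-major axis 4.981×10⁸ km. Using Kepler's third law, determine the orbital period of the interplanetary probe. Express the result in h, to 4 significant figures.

Kepler's third law: T² ∝ a³, so T₂ = T₁ (a₂/a₁)^(3/2).
a₂/a₁ = 8.259, (a₂/a₁)^(3/2) = 23.74.
T₂ = 2244 × 23.74 = 53260 h.

T₂ ≈ 53260 h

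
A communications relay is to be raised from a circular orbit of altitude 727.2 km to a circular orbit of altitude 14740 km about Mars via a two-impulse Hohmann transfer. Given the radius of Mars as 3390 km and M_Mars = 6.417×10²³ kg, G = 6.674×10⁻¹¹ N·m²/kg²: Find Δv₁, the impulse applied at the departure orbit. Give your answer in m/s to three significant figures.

Δv ≈ 892 m/s

μ = GM = 6.674×10⁻¹¹ × 6.417×10²³ = 4.283×10¹³ m³/s².
r₁ = 3390 + 727.2 = 4117.2 km = 4.1172×10⁶ m.
r₂ = 3390 + 14740 = 18130 km = 1.8130×10⁷ m.
Transfer ellipse a_t = (r₁ + r₂)/2 = 1.112×10⁷ m.
At r₁: circular v_c1 = √(μ/r₁) = 3225 m/s; transfer-periapsis v_p = √[μ(2/r₁ − 1/a_t)] = 4118 m/s.
Δv₁ = v_p − v_c1 = 892.3 m/s.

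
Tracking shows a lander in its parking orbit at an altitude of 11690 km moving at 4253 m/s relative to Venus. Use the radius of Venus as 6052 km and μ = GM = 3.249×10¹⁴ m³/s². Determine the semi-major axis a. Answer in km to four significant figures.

a ≈ 17530 km

r = 6052 + 11690 = 17742 km = 1.774×10⁷ m.
Specific orbital energy ε = v²/2 − μ/r = (4253)²/2 − 3.249×10¹⁴/1.774×10⁷ = -9.268×10⁶ J/kg.
Since ε = −μ/(2a), a = −μ/(2ε) = 1.753×10⁷ m = 17527 km.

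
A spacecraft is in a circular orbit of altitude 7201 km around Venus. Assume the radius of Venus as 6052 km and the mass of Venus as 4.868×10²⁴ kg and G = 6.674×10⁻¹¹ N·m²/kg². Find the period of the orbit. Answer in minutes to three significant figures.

μ = GM = 6.674×10⁻¹¹ × 4.868×10²⁴ = 3.249×10¹⁴ m³/s².
r = 6052 + 7201 = 13253 km = 1.3253×10⁷ m.
Kepler's third law: T = 2π√(r³/μ) = 2π√((1.325×10⁷)³ / 3.249×10¹⁴).
r³/μ = 7.165×10⁶ s², so T = 2π × 2.677×10³ = 1.682×10⁴ s.
Converting: 1.682×10⁴ s ÷ 60.00 = 280.3 minutes.

T ≈ 280 minutes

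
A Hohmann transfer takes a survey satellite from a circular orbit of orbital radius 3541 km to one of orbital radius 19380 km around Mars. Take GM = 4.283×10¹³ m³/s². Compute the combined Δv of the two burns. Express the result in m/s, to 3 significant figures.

r₁ = 3541 km = 3.541×10⁶ m.
r₂ = 19380 km = 1.938×10⁷ m.
Transfer ellipse a_t = (r₁ + r₂)/2 = 1.146×10⁷ m.
At r₁: circular v_c1 = √(μ/r₁) = 3478 m/s; transfer-periapsis v_p = √[μ(2/r₁ − 1/a_t)] = 4523 m/s.
Δv₁ = v_p − v_c1 = 1045 m/s.
At r₂: circular v_c2 = √(μ/r₂) = 1487 m/s; transfer-apoapsis v_a = √[μ(2/r₂ − 1/a_t)] = 826.3 m/s.
Δv₂ = v_c2 − v_a = 660.3 m/s.
Total Δv = Δv₁ + Δv₂ = 1705 m/s.

Δv_total ≈ 1700 m/s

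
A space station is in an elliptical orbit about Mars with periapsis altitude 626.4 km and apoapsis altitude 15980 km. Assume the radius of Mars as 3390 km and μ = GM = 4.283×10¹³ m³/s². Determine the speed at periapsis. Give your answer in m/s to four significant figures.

v ≈ 4203 m/s

r_p = 3390 + 626.4 = 4016.4 km = 4.0164×10⁶ m.
r_a = 3390 + 15980 = 19370 km = 1.9370×10⁷ m.
Semi-major axis a = (r_p + r_a)/2 = 11693 km = 1.169×10⁷ m.
Vis-viva: v² = μ(2/r − 1/a) = 4.283×10¹³ × (4.980×10⁻⁷ − 8.552×10⁻⁸) = 1.766×10⁷ m²/s².
v = 4203 m/s.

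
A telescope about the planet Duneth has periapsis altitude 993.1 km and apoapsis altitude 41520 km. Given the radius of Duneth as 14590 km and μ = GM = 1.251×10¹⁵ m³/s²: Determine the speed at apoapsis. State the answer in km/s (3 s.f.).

r_p = 14590 + 993.1 = 15583 km = 1.5583×10⁷ m.
r_a = 14590 + 41520 = 56110 km = 5.6110×10⁷ m.
Semi-major axis a = (r_p + r_a)/2 = 35847 km = 3.585×10⁷ m.
Vis-viva: v² = μ(2/r − 1/a) = 1.251×10¹⁵ × (3.564×10⁻⁸ − 2.790×10⁻⁸) = 9.692×10⁶ m²/s².
v = 3113 m/s = 3.113 km/s.

v ≈ 3.11 km/s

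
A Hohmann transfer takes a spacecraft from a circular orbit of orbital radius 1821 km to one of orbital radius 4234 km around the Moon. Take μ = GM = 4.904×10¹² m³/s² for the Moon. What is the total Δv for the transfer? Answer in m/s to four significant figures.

Δv_total ≈ 541.2 m/s

r₁ = 1821 km = 1.821×10⁶ m.
r₂ = 4234 km = 4.234×10⁶ m.
Transfer ellipse a_t = (r₁ + r₂)/2 = 3.028×10⁶ m.
At r₁: circular v_c1 = √(μ/r₁) = 1641 m/s; transfer-perilune v_p = √[μ(2/r₁ − 1/a_t)] = 1941 m/s.
Δv₁ = v_p − v_c1 = 299.6 m/s.
At r₂: circular v_c2 = √(μ/r₂) = 1076 m/s; transfer-apolune v_a = √[μ(2/r₂ − 1/a_t)] = 834.7 m/s.
Δv₂ = v_c2 − v_a = 241.6 m/s.
Total Δv = Δv₁ + Δv₂ = 541.2 m/s.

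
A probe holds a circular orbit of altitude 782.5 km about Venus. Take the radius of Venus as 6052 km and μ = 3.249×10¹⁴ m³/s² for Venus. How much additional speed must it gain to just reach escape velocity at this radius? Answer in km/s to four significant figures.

Δv ≈ 2.856 km/s

r = 6052 + 782.5 = 6834.5 km = 6.8345×10⁶ m.
Circular speed v_c = √(μ/r) = 6895 m/s.
Escape speed v_esc = √(2μ/r) = √2 × v_c = 9751 m/s.
Δv = v_esc − v_c = 2856 m/s = 2.856 km/s.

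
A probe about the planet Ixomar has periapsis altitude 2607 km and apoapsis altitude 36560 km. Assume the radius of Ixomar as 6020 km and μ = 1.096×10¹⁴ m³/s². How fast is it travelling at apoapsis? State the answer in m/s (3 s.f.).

r_p = 6020 + 2607 = 8627.0 km = 8.6270×10⁶ m.
r_a = 6020 + 36560 = 42580 km = 4.2580×10⁷ m.
Semi-major axis a = (r_p + r_a)/2 = 25604 km = 2.560×10⁷ m.
Vis-viva: v² = μ(2/r − 1/a) = 1.096×10¹⁴ × (4.697×10⁻⁸ − 3.906×10⁻⁸) = 8.673×10⁵ m²/s².
v = 931.3 m/s.

v ≈ 931 m/s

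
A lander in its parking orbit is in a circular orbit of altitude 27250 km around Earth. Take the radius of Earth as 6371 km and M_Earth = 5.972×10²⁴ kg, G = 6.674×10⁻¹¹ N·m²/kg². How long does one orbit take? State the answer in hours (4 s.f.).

T ≈ 17.04 hours

μ = GM = 6.674×10⁻¹¹ × 5.972×10²⁴ = 3.986×10¹⁴ m³/s².
r = 6371 + 27250 = 33621 km = 3.3621×10⁷ m.
Kepler's third law: T = 2π√(r³/μ) = 2π√((3.362×10⁷)³ / 3.986×10¹⁴).
r³/μ = 9.535×10⁷ s², so T = 2π × 9.765×10³ = 6.135×10⁴ s.
Converting: 6.135×10⁴ s ÷ 3600 = 17.04 hours.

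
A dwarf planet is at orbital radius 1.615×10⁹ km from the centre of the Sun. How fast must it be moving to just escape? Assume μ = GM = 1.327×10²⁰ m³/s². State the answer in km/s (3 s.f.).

r = 1.615×10⁹ km = 1.615×10¹² m.
Escape speed v_esc = √(2μ/r) = √(2 × 1.327×10²⁰ / 1.615×10¹²) = √(1.643×10⁸) = 12820 m/s.
= 12.82 km/s.

v_esc ≈ 12.8 km/s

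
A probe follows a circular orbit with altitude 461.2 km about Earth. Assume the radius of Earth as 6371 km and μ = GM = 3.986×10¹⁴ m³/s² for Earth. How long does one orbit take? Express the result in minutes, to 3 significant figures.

r = 6371 + 461.2 = 6832.2 km = 6.8322×10⁶ m.
Kepler's third law: T = 2π√(r³/μ) = 2π√((6.832×10⁶)³ / 3.986×10¹⁴).
r³/μ = 8.001×10⁵ s², so T = 2π × 8.945×10² = 5.620×10³ s.
Converting: 5.620×10³ s ÷ 60.00 = 93.67 minutes.

T ≈ 93.7 minutes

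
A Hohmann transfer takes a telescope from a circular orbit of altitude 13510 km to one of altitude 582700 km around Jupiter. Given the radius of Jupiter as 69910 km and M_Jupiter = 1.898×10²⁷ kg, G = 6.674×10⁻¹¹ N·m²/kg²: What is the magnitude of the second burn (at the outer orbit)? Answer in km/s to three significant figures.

Δv ≈ 7.30 km/s

μ = GM = 6.674×10⁻¹¹ × 1.898×10²⁷ = 1.267×10¹⁷ m³/s².
r₁ = 69910 + 13510 = 83420 km = 8.3420×10⁷ m.
r₂ = 69910 + 582700 = 652610 km = 6.5261×10⁸ m.
Transfer ellipse a_t = (r₁ + r₂)/2 = 3.680×10⁸ m.
At r₁: circular v_c1 = √(μ/r₁) = 38970 m/s; transfer-perijove v_p = √[μ(2/r₁ − 1/a_t)] = 51890 m/s.
At r₂: circular v_c2 = √(μ/r₂) = 13930 m/s; transfer-apojove v_a = √[μ(2/r₂ − 1/a_t)] = 6633 m/s.
Δv₂ = v_c2 − v_a = 7299 m/s.
= 7.299 km/s.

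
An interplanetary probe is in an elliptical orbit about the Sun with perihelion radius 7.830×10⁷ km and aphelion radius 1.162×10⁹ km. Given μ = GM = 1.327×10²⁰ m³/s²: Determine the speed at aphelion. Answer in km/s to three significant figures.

v ≈ 3.80 km/s

Semi-major axis a = (r_p + r_a)/2 = 6.2015×10⁸ km = 6.202×10¹¹ m.
Vis-viva: v² = μ(2/r − 1/a) = 1.327×10²⁰ × (1.721×10⁻¹² − 1.613×10⁻¹²) = 1.442×10⁷ m²/s².
v = 3797 m/s = 3.797 km/s.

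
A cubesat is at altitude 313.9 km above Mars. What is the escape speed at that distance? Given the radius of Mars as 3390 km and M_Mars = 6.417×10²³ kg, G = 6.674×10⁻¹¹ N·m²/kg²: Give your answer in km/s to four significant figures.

v_esc ≈ 4.809 km/s

μ = GM = 6.674×10⁻¹¹ × 6.417×10²³ = 4.283×10¹³ m³/s².
r = 3390 + 313.9 = 3703.9 km = 3.7039×10⁶ m.
Escape speed v_esc = √(2μ/r) = √(2 × 4.283×10¹³ / 3.704×10⁶) = √(2.313×10⁷) = 4809 m/s.
= 4.809 km/s.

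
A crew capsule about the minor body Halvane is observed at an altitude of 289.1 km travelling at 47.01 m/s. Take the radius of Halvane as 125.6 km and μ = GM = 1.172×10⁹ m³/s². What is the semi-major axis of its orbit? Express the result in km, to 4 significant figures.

a ≈ 340.5 km

r = 125.6 + 289.1 = 414.70 km = 4.147×10⁵ m.
Vis-viva rearranged: 1/a = 2/r − v²/μ = 4.823×10⁻⁶ − 1.886×10⁻⁶ = 2.937×10⁻⁶ m⁻¹.
a = 3.405×10⁵ m = 340.47 km.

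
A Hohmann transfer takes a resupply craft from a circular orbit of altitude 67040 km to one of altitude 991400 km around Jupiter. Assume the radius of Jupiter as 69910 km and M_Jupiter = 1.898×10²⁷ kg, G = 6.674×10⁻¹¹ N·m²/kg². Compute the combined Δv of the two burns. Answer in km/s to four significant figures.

Δv_total ≈ 15.77 km/s

μ = GM = 6.674×10⁻¹¹ × 1.898×10²⁷ = 1.267×10¹⁷ m³/s².
r₁ = 69910 + 67040 = 136950 km = 1.3695×10⁸ m.
r₂ = 69910 + 991400 = 1061300 km = 1.0613×10⁹ m.
Transfer ellipse a_t = (r₁ + r₂)/2 = 5.991×10⁸ m.
At r₁: circular v_c1 = √(μ/r₁) = 30410 m/s; transfer-perijove v_p = √[μ(2/r₁ − 1/a_t)] = 40480 m/s.
Δv₁ = v_p − v_c1 = 10070 m/s.
At r₂: circular v_c2 = √(μ/r₂) = 10920 m/s; transfer-apojove v_a = √[μ(2/r₂ − 1/a_t)] = 5223 m/s.
Δv₂ = v_c2 − v_a = 5702 m/s.
Total Δv = Δv₁ + Δv₂ = 15770 m/s = 15.77 km/s.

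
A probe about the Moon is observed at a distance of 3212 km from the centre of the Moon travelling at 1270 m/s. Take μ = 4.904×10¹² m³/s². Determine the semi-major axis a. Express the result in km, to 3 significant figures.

a ≈ 3400 km

r = 3.212×10⁶ m.
Vis-viva rearranged: 1/a = 2/r − v²/μ = 6.227×10⁻⁷ − 3.289×10⁻⁷ = 2.938×10⁻⁷ m⁻¹.
a = 3.404×10⁶ m = 3404.0 km.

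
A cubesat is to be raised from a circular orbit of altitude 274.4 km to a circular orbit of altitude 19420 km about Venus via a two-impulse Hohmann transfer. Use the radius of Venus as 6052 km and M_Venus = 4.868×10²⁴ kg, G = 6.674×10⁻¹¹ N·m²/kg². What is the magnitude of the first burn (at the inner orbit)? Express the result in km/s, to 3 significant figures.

μ = GM = 6.674×10⁻¹¹ × 4.868×10²⁴ = 3.249×10¹⁴ m³/s².
r₁ = 6052 + 274.4 = 6326.4 km = 6.3264×10⁶ m.
r₂ = 6052 + 19420 = 25472 km = 2.5472×10⁷ m.
Transfer ellipse a_t = (r₁ + r₂)/2 = 1.590×10⁷ m.
At r₁: circular v_c1 = √(μ/r₁) = 7166 m/s; transfer-periapsis v_p = √[μ(2/r₁ − 1/a_t)] = 9071 m/s.
Δv₁ = v_p − v_c1 = 1904 m/s.
= 1.904 km/s.

Δv ≈ 1.90 km/s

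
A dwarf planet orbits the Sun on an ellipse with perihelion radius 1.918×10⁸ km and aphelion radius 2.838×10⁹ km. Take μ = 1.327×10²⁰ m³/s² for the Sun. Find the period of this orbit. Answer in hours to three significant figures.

T ≈ 282000 hours

Semi-major axis a = (r_p + r_a)/2 = (1.9180×10⁸ + 2.8380×10⁹)/2 = 1.5149×10⁹ km = 1.515×10¹² m.
By Kepler's third law T = 2π√(a³/μ) = 2π × 1.619×10⁸ = 1.017×10⁹ s.
= 2.825×10⁵ hours.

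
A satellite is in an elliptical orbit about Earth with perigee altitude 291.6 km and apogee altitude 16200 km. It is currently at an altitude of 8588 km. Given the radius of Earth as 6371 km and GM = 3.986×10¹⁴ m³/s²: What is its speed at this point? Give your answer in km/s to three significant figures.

v ≈ 5.10 km/s

r_p = 6371 + 291.6 = 6662.6 km = 6.6626×10⁶ m.
r_a = 6371 + 16200 = 22571 km = 2.2571×10⁷ m.
r = 6371 + 8588 = 14959 km = 1.496×10⁷ m.
Semi-major axis a = (r_p + r_a)/2 = 14617 km = 1.462×10⁷ m.
Vis-viva: v² = μ(2/r − 1/a) = 3.986×10¹⁴ × (1.337×10⁻⁷ − 6.841×10⁻⁸) = 2.602×10⁷ m²/s².
v = 5101 m/s = 5.101 km/s.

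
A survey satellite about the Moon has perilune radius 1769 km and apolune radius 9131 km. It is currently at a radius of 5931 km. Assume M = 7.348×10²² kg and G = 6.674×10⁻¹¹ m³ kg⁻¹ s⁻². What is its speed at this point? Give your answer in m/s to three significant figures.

v ≈ 868 m/s

μ = GM = 6.674×10⁻¹¹ × 7.348×10²² = 4.904×10¹² m³/s².
Semi-major axis a = (r_p + r_a)/2 = 5450.0 km = 5.450×10⁶ m.
Vis-viva: v² = μ(2/r − 1/a) = 4.904×10¹² × (3.372×10⁻⁷ − 1.835×10⁻⁷) = 7.539×10⁵ m²/s².
v = 868.3 m/s.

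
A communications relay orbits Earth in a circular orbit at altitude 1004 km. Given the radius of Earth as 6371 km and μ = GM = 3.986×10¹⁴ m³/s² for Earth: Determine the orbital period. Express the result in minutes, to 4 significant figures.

r = 6371 + 1004 = 7375.0 km = 7.3750×10⁶ m.
Kepler's third law: T = 2π√(r³/μ) = 2π√((7.375×10⁶)³ / 3.986×10¹⁴).
r³/μ = 1.006×10⁶ s², so T = 2π × 1.003×10³ = 6.303×10³ s.
Converting: 6.303×10³ s ÷ 60.00 = 105.1 minutes.

T ≈ 105.1 minutes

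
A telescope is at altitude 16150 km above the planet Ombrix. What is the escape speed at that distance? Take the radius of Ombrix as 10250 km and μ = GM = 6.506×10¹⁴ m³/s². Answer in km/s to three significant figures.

v_esc ≈ 7.02 km/s

r = 10250 + 16150 = 26400 km = 2.6400×10⁷ m.
Escape speed v_esc = √(2μ/r) = √(2 × 6.506×10¹⁴ / 2.640×10⁷) = √(4.929×10⁷) = 7021 m/s.
= 7.021 km/s.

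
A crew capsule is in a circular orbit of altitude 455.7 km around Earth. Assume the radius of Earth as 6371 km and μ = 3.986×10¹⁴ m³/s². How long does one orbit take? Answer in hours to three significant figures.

T ≈ 1.56 hours

r = 6371 + 455.7 = 6826.7 km = 6.8267×10⁶ m.
Kepler's third law: T = 2π√(r³/μ) = 2π√((6.827×10⁶)³ / 3.986×10¹⁴).
r³/μ = 7.982×10⁵ s², so T = 2π × 8.934×10² = 5.613×10³ s.
Converting: 5.613×10³ s ÷ 3600 = 1.559 hours.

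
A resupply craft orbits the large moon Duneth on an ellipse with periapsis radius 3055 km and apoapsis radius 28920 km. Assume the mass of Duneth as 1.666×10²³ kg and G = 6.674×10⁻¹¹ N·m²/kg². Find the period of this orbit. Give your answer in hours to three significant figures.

μ = GM = 6.674×10⁻¹¹ × 1.666×10²³ = 1.112×10¹³ m³/s².
Semi-major axis a = (r_p + r_a)/2 = (3055.0 + 28920)/2 = 15988 km = 1.599×10⁷ m.
By Kepler's third law T = 2π√(a³/μ) = 2π × 1.917×10⁴ = 1.205×10⁵ s.
= 33.46 hours.

T ≈ 33.5 hours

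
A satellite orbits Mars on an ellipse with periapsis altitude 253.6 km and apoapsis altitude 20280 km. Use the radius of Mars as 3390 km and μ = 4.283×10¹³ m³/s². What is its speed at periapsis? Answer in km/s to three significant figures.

v ≈ 4.51 km/s

r_p = 3390 + 253.6 = 3643.6 km = 3.6436×10⁶ m.
r_a = 3390 + 20280 = 23670 km = 2.3670×10⁷ m.
Semi-major axis a = (r_p + r_a)/2 = 13657 km = 1.366×10⁷ m.
Vis-viva: v² = μ(2/r − 1/a) = 4.283×10¹³ × (5.489×10⁻⁷ − 7.322×10⁻⁸) = 2.037×10⁷ m²/s².
v = 4514 m/s = 4.514 km/s.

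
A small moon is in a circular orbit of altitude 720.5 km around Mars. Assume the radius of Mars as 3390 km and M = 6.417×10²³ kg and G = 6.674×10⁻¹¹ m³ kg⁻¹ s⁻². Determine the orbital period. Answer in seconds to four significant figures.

μ = GM = 6.674×10⁻¹¹ × 6.417×10²³ = 4.283×10¹³ m³/s².
r = 3390 + 720.5 = 4110.5 km = 4.1105×10⁶ m.
Kepler's third law: T = 2π√(r³/μ) = 2π√((4.110×10⁶)³ / 4.283×10¹³).
r³/μ = 1.622×10⁶ s², so T = 2π × 1.273×10³ = 8.001×10³ s.

T ≈ 8001 seconds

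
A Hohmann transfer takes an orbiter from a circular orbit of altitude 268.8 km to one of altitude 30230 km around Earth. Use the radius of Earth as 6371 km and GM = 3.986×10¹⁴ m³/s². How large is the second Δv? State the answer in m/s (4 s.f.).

Δv ≈ 1471 m/s

r₁ = 6371 + 268.8 = 6639.8 km = 6.6398×10⁶ m.
r₂ = 6371 + 30230 = 36601 km = 3.6601×10⁷ m.
Transfer ellipse a_t = (r₁ + r₂)/2 = 2.162×10⁷ m.
At r₁: circular v_c1 = √(μ/r₁) = 7748 m/s; transfer-perigee v_p = √[μ(2/r₁ − 1/a_t)] = 10080 m/s.
At r₂: circular v_c2 = √(μ/r₂) = 3300 m/s; transfer-apogee v_a = √[μ(2/r₂ − 1/a_t)] = 1829 m/s.
Δv₂ = v_c2 − v_a = 1471 m/s.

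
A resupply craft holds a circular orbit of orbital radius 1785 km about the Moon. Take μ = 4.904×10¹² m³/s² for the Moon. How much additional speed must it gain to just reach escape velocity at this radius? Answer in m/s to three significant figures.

r = 1785 km = 1.785×10⁶ m.
Circular speed v_c = √(μ/r) = 1658 m/s.
Escape speed v_esc = √(2μ/r) = √2 × v_c = 2344 m/s.
Δv = v_esc − v_c = 686.6 m/s.

Δv ≈ 687 m/s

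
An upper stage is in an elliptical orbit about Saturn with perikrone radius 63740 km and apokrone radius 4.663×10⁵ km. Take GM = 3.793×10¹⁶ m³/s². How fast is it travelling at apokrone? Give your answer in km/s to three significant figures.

Semi-major axis a = (r_p + r_a)/2 = 2.6502×10⁵ km = 2.650×10⁸ m.
Vis-viva: v² = μ(2/r − 1/a) = 3.793×10¹⁶ × (4.289×10⁻⁹ − 3.773×10⁻⁹) = 1.956×10⁷ m²/s².
v = 4423 m/s = 4.423 km/s.

v ≈ 4.42 km/s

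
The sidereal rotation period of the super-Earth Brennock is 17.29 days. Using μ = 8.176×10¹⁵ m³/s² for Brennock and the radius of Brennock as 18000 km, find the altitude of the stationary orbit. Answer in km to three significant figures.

h_sync ≈ 7.55×10⁵ km

T = 17.29 days = 1.494×10⁶ s.
A synchronous orbit has period T, so by Kepler's third law a = (μT²/4π²)^(1/3).
μT²/4π² = 8.176×10¹⁵ × (1.494×10⁶)² / 39.48 = 4.622×10²⁶ m³.
a = 7.732×10⁸ m = 7.7315×10⁵ km.
Altitude h = a − R = 7.7315×10⁵ − 18000 = 7.5515×10⁵ km.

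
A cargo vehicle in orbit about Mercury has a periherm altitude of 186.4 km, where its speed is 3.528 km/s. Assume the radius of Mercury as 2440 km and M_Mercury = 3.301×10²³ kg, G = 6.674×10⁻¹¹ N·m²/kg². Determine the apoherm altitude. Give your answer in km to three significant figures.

apoherm altitude ≈ 5110 km

μ = GM = 6.674×10⁻¹¹ × 3.301×10²³ = 2.203×10¹³ m³/s².
r_p = 2440 + 186.4 = 2626.4 km = 2.626×10⁶ m.
Specific energy ε = v²/2 − μ/r = -2.165×10⁶ J/kg, so a = −μ/(2ε) = 5.088×10⁶ m.
The apsides satisfy r_p + r_a = 2a, so the apoherm radius is 2a − r_p = 7.550×10⁶ m = 7550.2 km.
Apoherm altitude = 7550.2 − 2440 = 5110.2 km.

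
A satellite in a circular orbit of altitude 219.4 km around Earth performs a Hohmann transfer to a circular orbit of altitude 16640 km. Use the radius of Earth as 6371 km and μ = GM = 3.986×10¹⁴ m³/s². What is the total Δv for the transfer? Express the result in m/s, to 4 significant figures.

Δv_total ≈ 3305 m/s

r₁ = 6371 + 219.4 = 6590.4 km = 6.5904×10⁶ m.
r₂ = 6371 + 16640 = 23011 km = 2.3011×10⁷ m.
Transfer ellipse a_t = (r₁ + r₂)/2 = 1.480×10⁷ m.
At r₁: circular v_c1 = √(μ/r₁) = 7777 m/s; transfer-perigee v_p = √[μ(2/r₁ − 1/a_t)] = 9697 m/s.
Δv₁ = v_p − v_c1 = 1920 m/s.
At r₂: circular v_c2 = √(μ/r₂) = 4162 m/s; transfer-apogee v_a = √[μ(2/r₂ − 1/a_t)] = 2777 m/s.
Δv₂ = v_c2 − v_a = 1385 m/s.
Total Δv = Δv₁ + Δv₂ = 3305 m/s.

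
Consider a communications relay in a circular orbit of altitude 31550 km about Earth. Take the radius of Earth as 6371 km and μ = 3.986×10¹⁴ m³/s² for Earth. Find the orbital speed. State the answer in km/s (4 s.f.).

r = 6371 + 31550 = 37921 km = 3.7921×10⁷ m.
For a circular orbit v = √(μ/r) = √(3.986×10¹⁴ / 3.792×10⁷) = √(1.051×10⁷) = 3242 m/s.
That is 3.242 km/s.

v ≈ 3.242 km/s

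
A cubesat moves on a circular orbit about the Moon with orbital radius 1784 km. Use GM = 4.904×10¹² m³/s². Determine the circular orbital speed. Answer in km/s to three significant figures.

r = 1784 km = 1.784×10⁶ m.
For a circular orbit v = √(μ/r) = √(4.904×10¹² / 1.784×10⁶) = √(2.749×10⁶) = 1658 m/s.
That is 1.658 km/s.

v ≈ 1.66 km/s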